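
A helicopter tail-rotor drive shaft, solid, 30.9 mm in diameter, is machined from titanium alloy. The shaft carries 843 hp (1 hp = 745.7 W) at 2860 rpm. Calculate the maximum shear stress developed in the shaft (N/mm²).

362 N/mm²

ω = 2π·2860/60 = 299.5 rad/s, so T = P/ω = 843×745.7 / 299.5 = 2099 N·m.
J = πd⁴/32 = π(0.0309)⁴/32 = 8.950×10^-8 m⁴.
τ_max = T·r/J = 2099 × 0.0154 / 8.950×10^-8 = 3.623×10^8 Pa.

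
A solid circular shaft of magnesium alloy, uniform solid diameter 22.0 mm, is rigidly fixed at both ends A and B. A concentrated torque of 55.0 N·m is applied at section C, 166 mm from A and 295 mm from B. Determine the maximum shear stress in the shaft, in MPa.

With uniform GJ and both ends fixed, compatibility θ_AC = θ_CB gives T_A·a = T_B·b, together with T_A + T_B = T₀.
T_A = T₀·b/(a+b) = 55.00·295/461.0 = 35.20 N·m; T_B = 19.80 N·m.
τ in each portion: τ_AC = 1.68×10^7 Pa, τ_CB = 9.47×10^6 Pa; maximum is in AC.
τ_max = T_AC·r/J = 35.20·0.0110/2.30×10^-8 = 1.683×10^7 Pa.

16.8 MPa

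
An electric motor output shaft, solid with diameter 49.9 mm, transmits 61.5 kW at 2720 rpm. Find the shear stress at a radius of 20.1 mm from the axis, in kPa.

ω = 2π·2720/60 = 284.8 rad/s, so T = P/ω = 61.5×10³ / 284.8 = 215.9 N·m.
J = πd⁴/32 = π(0.0499)⁴/32 = 6.087×10^-7 m⁴.
Shear stress varies linearly with radius: τ = T·r/J = 215.9 × 0.0201 / 6.087×10^-7 = 7.130×10^6 Pa.

7130 kPa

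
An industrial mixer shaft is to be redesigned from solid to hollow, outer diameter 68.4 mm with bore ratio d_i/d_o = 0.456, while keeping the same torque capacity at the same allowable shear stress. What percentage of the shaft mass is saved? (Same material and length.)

Equal τ_max and T ⇒ the solid shaft needs d_s³ = d_o³(1−k⁴), so d_s = 68.4·(1−0.456⁴)^(1/3) = 67.40 mm.
Area ratio A_h/A_s = d_o²(1−k²)/d_s² = (1−k²)/(1−k⁴)^(2/3) = 0.8158.
Mass saving = 1 − 0.8158 = 18.4 %.

18.4 %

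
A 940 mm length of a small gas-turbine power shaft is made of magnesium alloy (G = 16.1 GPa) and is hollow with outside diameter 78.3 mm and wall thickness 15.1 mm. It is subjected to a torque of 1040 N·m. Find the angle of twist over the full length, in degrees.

1.10°

J = π(d_o⁴ − d_i⁴)/32 = π(0.0783⁴ − 0.0481⁴)/32 = 3.165×10^-6 m⁴.
θ = T·L/(G·J) = 1040 × 0.940 / (16.1×10⁹ × 3.165×10^-6) = 0.01919 rad.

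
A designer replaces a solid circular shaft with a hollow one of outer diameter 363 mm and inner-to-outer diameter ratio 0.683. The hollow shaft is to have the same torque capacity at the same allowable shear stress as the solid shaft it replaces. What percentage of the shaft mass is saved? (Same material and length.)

37.2 %

Equal τ_max and T ⇒ the solid shaft needs d_s³ = d_o³(1−k⁴), so d_s = 363·(1−0.683⁴)^(1/3) = 334.5 mm.
Area ratio A_h/A_s = d_o²(1−k²)/d_s² = (1−k²)/(1−k⁴)^(2/3) = 0.6283.
Mass saving = 1 − 0.6283 = 37.2 %.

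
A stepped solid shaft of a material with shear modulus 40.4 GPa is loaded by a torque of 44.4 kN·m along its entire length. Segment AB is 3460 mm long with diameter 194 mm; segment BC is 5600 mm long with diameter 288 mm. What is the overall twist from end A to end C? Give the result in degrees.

2.09°

J_AB = π(0.194)⁴/32 = 1.39×10^-4 m⁴; J_BC = π(0.288)⁴/32 = 6.75×10^-4 m⁴.
θ = (T/G)·Σ L_i/J_i = (44400/40.4×10⁹)·(3.46/1.39×10^-4 + 5.60/6.75×10^-4) = 0.03646 rad.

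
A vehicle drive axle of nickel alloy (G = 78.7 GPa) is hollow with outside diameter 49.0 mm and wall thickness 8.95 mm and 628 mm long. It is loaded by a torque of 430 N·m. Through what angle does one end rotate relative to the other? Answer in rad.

J = π(d_o⁴ − d_i⁴)/32 = π(0.0490⁴ − 0.0311⁴)/32 = 4.741×10^-7 m⁴.
θ = T·L/(G·J) = 430.0 × 0.628 / (78.7×10⁹ × 4.741×10^-7) = 7.237×10^-3 rad.

0.00724 rad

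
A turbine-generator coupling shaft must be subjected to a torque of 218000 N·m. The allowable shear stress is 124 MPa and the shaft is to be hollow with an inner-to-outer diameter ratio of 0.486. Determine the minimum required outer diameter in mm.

For a hollow shaft with d_i/d_o = 0.486: τ_max = 16T/(π d_o³ (1−k⁴)), so d_o = [16T/(π τ_allow (1−k⁴))]^(1/3) = [16·218000/(π·1.24×10^8·0.9442)]^(1/3) = 0.2117 m.

212 mm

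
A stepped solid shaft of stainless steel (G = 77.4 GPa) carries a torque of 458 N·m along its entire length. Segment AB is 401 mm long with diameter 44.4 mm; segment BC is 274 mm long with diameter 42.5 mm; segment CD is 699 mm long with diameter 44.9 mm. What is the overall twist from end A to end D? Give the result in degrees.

J_AB = π(0.0444)⁴/32 = 3.82×10^-7 m⁴; J_BC = π(0.0425)⁴/32 = 3.20×10^-7 m⁴; J_CD = π(0.0449)⁴/32 = 3.99×10^-7 m⁴.
θ = (T/G)·Σ L_i/J_i = (458.0/77.4×10⁹)·(0.401/3.82×10^-7 + 0.274/3.20×10^-7 + 0.699/3.99×10^-7) = 0.02165 rad.

1.24°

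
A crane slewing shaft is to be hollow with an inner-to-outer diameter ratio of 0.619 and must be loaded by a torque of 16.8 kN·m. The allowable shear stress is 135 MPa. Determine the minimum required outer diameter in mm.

90.6 mm

For a hollow shaft with d_i/d_o = 0.619: τ_max = 16T/(π d_o³ (1−k⁴)), so d_o = [16T/(π τ_allow (1−k⁴))]^(1/3) = [16·16800/(π·1.35×10^8·0.8532)]^(1/3) = 0.09057 m.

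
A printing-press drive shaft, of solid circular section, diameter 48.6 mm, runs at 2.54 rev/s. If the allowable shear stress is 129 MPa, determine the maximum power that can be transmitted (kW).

46.4 kW

J = πd⁴/32 = π(0.0486)⁴/32 = 5.477×10^-7 m⁴.
T_max = τ_allow·J/r = 1.29×10^8 × 5.477×10^-7 / 0.0243 = 2908 N·m.
ω = 2π·2.54 = 15.96 rad/s, so P_max = T_max·ω = 4.640×10^4 W.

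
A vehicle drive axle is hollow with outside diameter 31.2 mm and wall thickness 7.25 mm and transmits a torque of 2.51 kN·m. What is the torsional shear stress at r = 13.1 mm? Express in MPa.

J = π(d_o⁴ − d_i⁴)/32 = π(0.0312⁴ − 0.0167⁴)/32 = 8.539×10^-8 m⁴.
Shear stress varies linearly with radius: τ = T·r/J = 2510 × 0.0131 / 8.539×10^-8 = 3.851×10^8 Pa.

385 MPa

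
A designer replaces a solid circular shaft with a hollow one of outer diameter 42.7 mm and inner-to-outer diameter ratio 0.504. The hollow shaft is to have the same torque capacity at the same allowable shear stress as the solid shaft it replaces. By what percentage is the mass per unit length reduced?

22.0 %

Equal τ_max and T ⇒ the solid shaft needs d_s³ = d_o³(1−k⁴), so d_s = 42.7·(1−0.504⁴)^(1/3) = 41.76 mm.
Area ratio A_h/A_s = d_o²(1−k²)/d_s² = (1−k²)/(1−k⁴)^(2/3) = 0.7799.
Mass saving = 1 − 0.7799 = 22.0 %.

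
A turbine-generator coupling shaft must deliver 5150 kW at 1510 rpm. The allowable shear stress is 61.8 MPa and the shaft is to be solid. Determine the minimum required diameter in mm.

ω = 2π·1510/60 = 158.1 rad/s, so T = P/ω = 5150×10³ / 158.1 = 32570 N·m.
For a solid shaft τ_max = 16T/(πd³), so d = (16T/(π τ_allow))^(1/3) = (16·32570/(π·6.18×10^7))^(1/3) = 0.1390 m.

139 mm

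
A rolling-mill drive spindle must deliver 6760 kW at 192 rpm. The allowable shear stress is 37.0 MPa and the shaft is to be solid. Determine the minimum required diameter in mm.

359 mm

ω = 2π·192/60 = 20.11 rad/s, so T = P/ω = 6760×10³ / 20.11 = 336200 N·m.
For a solid shaft τ_max = 16T/(πd³), so d = (16T/(π τ_allow))^(1/3) = (16·336200/(π·3.70×10^7))^(1/3) = 0.3590 m.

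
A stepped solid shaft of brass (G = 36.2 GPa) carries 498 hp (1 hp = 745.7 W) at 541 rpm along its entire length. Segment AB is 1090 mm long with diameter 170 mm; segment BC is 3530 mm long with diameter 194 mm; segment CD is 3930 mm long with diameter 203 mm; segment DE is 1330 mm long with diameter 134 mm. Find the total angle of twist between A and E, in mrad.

18.9 mrad

ω = 2π·541/60 = 56.65 rad/s, so T = P/ω = 498×745.7 / 56.65 = 6555 N·m.
J_AB = π(0.170)⁴/32 = 8.20×10^-5 m⁴; J_BC = π(0.194)⁴/32 = 1.39×10^-4 m⁴; J_CD = π(0.203)⁴/32 = 1.67×10^-4 m⁴; J_DE = π(0.134)⁴/32 = 3.17×10^-5 m⁴.
θ = (T/G)·Σ L_i/J_i = (6555/36.2×10⁹)·(1.09/8.20×10^-5 + 3.53/1.39×10^-4 + 3.93/1.67×10^-4 + 1.33/3.17×10^-5) = 0.01888 rad.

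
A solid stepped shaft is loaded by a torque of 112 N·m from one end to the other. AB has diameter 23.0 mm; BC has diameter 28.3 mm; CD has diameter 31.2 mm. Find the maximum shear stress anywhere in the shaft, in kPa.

46900 kPa

Under the same torque, τ_max = 16T/(πd³) is largest where d is smallest — segment AB (d = 23.0 mm).
τ_max = 16·112.0/(π·(0.0230)³) = 4.688×10^7 Pa.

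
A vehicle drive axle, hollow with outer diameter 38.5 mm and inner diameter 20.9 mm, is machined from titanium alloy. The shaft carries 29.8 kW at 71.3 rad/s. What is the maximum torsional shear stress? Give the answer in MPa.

ω = 71.3 rad/s, so T = P/ω = 29.8×10³ / 71.30 = 418.0 N·m.
J = π(d_o⁴ − d_i⁴)/32 = π(0.0385⁴ − 0.0209⁴)/32 = 1.970×10^-7 m⁴.
τ_max = T·r/J = 418.0 × 0.0192 / 1.970×10^-7 = 4.085×10^7 Pa.

40.8 MPa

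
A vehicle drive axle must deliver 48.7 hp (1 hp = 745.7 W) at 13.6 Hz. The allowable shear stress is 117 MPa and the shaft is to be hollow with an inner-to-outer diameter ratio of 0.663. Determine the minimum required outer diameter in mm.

ω = 2π·13.6 = 85.45 rad/s, so T = P/ω = 48.7×745.7 / 85.45 = 425.0 N·m.
For a hollow shaft with d_i/d_o = 0.663: τ_max = 16T/(π d_o³ (1−k⁴)), so d_o = [16T/(π τ_allow (1−k⁴))]^(1/3) = [16·425.0/(π·1.17×10^8·0.8068)]^(1/3) = 0.02841 m.

28.4 mm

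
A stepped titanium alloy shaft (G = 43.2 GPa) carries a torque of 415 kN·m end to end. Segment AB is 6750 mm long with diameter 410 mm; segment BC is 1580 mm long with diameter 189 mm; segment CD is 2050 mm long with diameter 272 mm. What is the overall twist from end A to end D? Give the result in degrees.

10.4°

J_AB = π(0.410)⁴/32 = 2.77×10^-3 m⁴; J_BC = π(0.189)⁴/32 = 1.25×10^-4 m⁴; J_CD = π(0.272)⁴/32 = 5.37×10^-4 m⁴.
θ = (T/G)·Σ L_i/J_i = (415000/43.2×10⁹)·(6.75/2.77×10^-3 + 1.58/1.25×10^-4 + 2.05/5.37×10^-4) = 0.1812 rad.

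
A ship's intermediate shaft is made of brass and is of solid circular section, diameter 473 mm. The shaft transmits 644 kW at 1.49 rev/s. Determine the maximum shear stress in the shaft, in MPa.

ω = 2π·1.49 = 9.362 rad/s, so T = P/ω = 644×10³ / 9.362 = 68790 N·m.
J = πd⁴/32 = π(0.473)⁴/32 = 4.914×10^-3 m⁴.
τ_max = T·r/J = 68790 × 0.236 / 4.914×10^-3 = 3.311×10^6 Pa.

3.31 MPa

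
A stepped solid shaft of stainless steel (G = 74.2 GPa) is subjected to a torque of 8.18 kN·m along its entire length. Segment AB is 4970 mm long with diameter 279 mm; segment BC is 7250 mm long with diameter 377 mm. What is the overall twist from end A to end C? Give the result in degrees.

J_AB = π(0.279)⁴/32 = 5.95×10^-4 m⁴; J_BC = π(0.377)⁴/32 = 1.98×10^-3 m⁴.
θ = (T/G)·Σ L_i/J_i = (8180/74.2×10⁹)·(4.97/5.95×10^-4 + 7.25/1.98×10^-3) = 1.324×10^-3 rad.

0.0759°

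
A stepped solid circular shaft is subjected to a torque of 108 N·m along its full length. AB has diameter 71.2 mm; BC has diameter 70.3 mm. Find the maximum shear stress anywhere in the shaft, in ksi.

0.230 ksi

Under the same torque, τ_max = 16T/(πd³) is largest where d is smallest — segment BC (d = 70.3 mm).
τ_max = 16·108.0/(π·(0.0703)³) = 1.583×10^6 Pa.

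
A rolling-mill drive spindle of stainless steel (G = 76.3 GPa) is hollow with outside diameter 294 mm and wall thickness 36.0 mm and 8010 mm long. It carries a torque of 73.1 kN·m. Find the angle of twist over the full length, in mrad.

J = π(d_o⁴ − d_i⁴)/32 = π(0.294⁴ − 0.222⁴)/32 = 4.950×10^-4 m⁴.
θ = T·L/(G·J) = 73100 × 8.01 / (76.3×10⁹ × 4.950×10^-4) = 0.01550 rad.

15.5 mrad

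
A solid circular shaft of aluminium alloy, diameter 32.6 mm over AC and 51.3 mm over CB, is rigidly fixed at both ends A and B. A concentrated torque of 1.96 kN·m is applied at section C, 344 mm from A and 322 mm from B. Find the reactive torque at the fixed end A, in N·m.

Compatibility: T_A·a/J_AC = T_B·b/J_CB with T_A + T_B = T₀.
J_AC = 1.11×10^-7 m⁴, J_CB = 6.80×10^-7 m⁴, so T_A = T₀·(J_AC/a)/((J_AC/a)+(J_CB/b)) = 259.6 N·m, T_B = 1700 N·m.

260 N·m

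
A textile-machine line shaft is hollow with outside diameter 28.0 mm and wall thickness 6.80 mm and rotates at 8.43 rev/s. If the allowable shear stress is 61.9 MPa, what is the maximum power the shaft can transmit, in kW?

J = π(d_o⁴ − d_i⁴)/32 = π(0.0280⁴ − 0.0144⁴)/32 = 5.612×10^-8 m⁴.
T_max = τ_allow·J/r = 6.19×10^7 × 5.612×10^-8 / 0.0140 = 248.1 N·m.
ω = 2π·8.43 = 52.97 rad/s, so P_max = T_max·ω = 1.314×10^4 W.

13.1 kW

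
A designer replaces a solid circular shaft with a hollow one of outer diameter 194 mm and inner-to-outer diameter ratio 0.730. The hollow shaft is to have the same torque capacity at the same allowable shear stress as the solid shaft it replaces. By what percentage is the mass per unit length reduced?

41.6 %

Equal τ_max and T ⇒ the solid shaft needs d_s³ = d_o³(1−k⁴), so d_s = 194·(1−0.730⁴)^(1/3) = 173.6 mm.
Area ratio A_h/A_s = d_o²(1−k²)/d_s² = (1−k²)/(1−k⁴)^(2/3) = 0.5836.
Mass saving = 1 − 0.5836 = 41.6 %.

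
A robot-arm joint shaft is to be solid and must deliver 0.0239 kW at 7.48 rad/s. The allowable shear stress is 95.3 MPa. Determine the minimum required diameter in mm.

5.55 mm

ω = 7.48 rad/s, so T = P/ω = 0.0239×10³ / 7.480 = 3.195 N·m.
For a solid shaft τ_max = 16T/(πd³), so d = (16T/(π τ_allow))^(1/3) = (16·3.195/(π·9.53×10^7))^(1/3) = 0.005548 m.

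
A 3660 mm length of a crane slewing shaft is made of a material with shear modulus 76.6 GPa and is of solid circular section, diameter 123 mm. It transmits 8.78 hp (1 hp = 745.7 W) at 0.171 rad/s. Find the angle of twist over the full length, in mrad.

81.4 mrad

ω = 0.171 rad/s, so T = P/ω = 8.78×745.7 / 0.1710 = 38290 N·m.
J = πd⁴/32 = π(0.123)⁴/32 = 2.247×10^-5 m⁴.
θ = T·L/(G·J) = 38290 × 3.66 / (76.6×10⁹ × 2.247×10^-5) = 0.08141 rad.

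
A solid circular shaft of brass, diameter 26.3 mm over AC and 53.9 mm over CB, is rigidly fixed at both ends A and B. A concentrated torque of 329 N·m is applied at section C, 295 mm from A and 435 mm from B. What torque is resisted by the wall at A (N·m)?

25.4 N·m

Compatibility: T_A·a/J_AC = T_B·b/J_CB with T_A + T_B = T₀.
J_AC = 4.70×10^-8 m⁴, J_CB = 8.29×10^-7 m⁴, so T_A = T₀·(J_AC/a)/((J_AC/a)+(J_CB/b)) = 25.38 N·m, T_B = 303.6 N·m.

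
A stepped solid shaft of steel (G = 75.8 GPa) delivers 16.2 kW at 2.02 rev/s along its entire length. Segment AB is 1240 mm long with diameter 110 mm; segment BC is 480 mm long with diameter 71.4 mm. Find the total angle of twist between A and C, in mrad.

4.62 mrad

ω = 2π·2.02 = 12.69 rad/s, so T = P/ω = 16.2×10³ / 12.69 = 1276 N·m.
J_AB = π(0.110)⁴/32 = 1.44×10^-5 m⁴; J_BC = π(0.0714)⁴/32 = 2.55×10^-6 m⁴.
θ = (T/G)·Σ L_i/J_i = (1276/75.8×10⁹)·(1.24/1.44×10^-5 + 0.480/2.55×10^-6) = 4.621×10^-3 rad.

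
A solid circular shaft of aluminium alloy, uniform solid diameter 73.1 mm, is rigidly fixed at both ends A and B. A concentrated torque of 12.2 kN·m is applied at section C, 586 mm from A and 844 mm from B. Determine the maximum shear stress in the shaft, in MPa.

With uniform GJ and both ends fixed, compatibility θ_AC = θ_CB gives T_A·a = T_B·b, together with T_A + T_B = T₀.
T_A = T₀·b/(a+b) = 12200·844/1430 = 7201 N·m; T_B = 4999 N·m.
τ in each portion: τ_AC = 9.39×10^7 Pa, τ_CB = 6.52×10^7 Pa; maximum is in AC.
τ_max = T_AC·r/J = 7201·0.0365/2.80×10^-6 = 9.388×10^7 Pa.

93.9 MPa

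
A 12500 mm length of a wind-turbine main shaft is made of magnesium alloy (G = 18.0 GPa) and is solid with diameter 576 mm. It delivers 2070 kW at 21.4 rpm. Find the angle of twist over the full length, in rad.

ω = 2π·21.4/60 = 2.241 rad/s, so T = P/ω = 2070×10³ / 2.241 = 923700 N·m.
J = πd⁴/32 = π(0.576)⁴/32 = 0.01081 m⁴.
θ = T·L/(G·J) = 923700 × 12.5 / (18.0×10⁹ × 0.01081) = 0.05936 rad.

0.0594 rad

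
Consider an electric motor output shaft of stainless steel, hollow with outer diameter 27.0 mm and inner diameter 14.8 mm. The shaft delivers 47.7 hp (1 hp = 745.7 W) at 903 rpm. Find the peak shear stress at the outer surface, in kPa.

107000 kPa

ω = 2π·903/60 = 94.56 rad/s, so T = P/ω = 47.7×745.7 / 94.56 = 376.2 N·m.
J = π(d_o⁴ − d_i⁴)/32 = π(0.0270⁴ − 0.0148⁴)/32 = 4.746×10^-8 m⁴.
τ_max = T·r/J = 376.2 × 0.0135 / 4.746×10^-8 = 1.070×10^8 Pa.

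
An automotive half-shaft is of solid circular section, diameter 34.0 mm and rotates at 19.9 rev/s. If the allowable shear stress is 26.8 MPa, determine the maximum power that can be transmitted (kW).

25.9 kW

J = πd⁴/32 = π(0.0340)⁴/32 = 1.312×10^-7 m⁴.
T_max = τ_allow·J/r = 2.68×10^7 × 1.312×10^-7 / 0.0170 = 206.8 N·m.
ω = 2π·19.9 = 125.0 rad/s, so P_max = T_max·ω = 2.586×10^4 W.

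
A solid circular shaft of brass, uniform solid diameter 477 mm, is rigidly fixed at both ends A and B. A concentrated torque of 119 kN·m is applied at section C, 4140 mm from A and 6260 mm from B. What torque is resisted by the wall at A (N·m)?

71600 N·m

With uniform GJ and both ends fixed, compatibility θ_AC = θ_CB gives T_A·a = T_B·b, together with T_A + T_B = T₀.
T_A = T₀·b/(a+b) = 119000·6260/10400 = 71630 N·m; T_B = 47370 N·m.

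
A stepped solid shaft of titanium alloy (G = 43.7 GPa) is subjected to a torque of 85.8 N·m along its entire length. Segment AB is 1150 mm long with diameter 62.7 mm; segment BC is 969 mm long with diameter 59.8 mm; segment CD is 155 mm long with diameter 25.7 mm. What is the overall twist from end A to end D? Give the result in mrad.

10.1 mrad

J_AB = π(0.0627)⁴/32 = 1.52×10^-6 m⁴; J_BC = π(0.0598)⁴/32 = 1.26×10^-6 m⁴; J_CD = π(0.0257)⁴/32 = 4.28×10^-8 m⁴.
θ = (T/G)·Σ L_i/J_i = (85.80/43.7×10⁹)·(1.15/1.52×10^-6 + 0.969/1.26×10^-6 + 0.155/4.28×10^-8) = 0.01011 rad.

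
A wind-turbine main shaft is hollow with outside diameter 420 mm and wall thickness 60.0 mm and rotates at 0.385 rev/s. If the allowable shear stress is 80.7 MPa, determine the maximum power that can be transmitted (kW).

2100 kW

J = π(d_o⁴ − d_i⁴)/32 = π(0.420⁴ − 0.300⁴)/32 = 2.260×10^-3 m⁴.
T_max = τ_allow·J/r = 8.07×10^7 × 2.260×10^-3 / 0.210 = 868400 N·m.
ω = 2π·0.385 = 2.419 rad/s, so P_max = T_max·ω = 2.101×10^6 W.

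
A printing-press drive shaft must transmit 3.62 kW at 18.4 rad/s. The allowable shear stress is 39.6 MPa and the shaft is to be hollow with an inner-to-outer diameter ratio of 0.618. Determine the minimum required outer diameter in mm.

ω = 18.4 rad/s, so T = P/ω = 3.62×10³ / 18.40 = 196.7 N·m.
For a hollow shaft with d_i/d_o = 0.618: τ_max = 16T/(π d_o³ (1−k⁴)), so d_o = [16T/(π τ_allow (1−k⁴))]^(1/3) = [16·196.7/(π·3.96×10^7·0.8541)]^(1/3) = 0.03094 m.

30.9 mm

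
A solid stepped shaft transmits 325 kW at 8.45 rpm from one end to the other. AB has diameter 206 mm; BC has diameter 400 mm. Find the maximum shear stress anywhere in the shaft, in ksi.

31.0 ksi

ω = 2π·8.45/60 = 0.8849 rad/s, so T = P/ω = 325×10³ / 0.8849 = 367300 N·m.
Under the same torque, τ_max = 16T/(πd³) is largest where d is smallest — segment AB (d = 206 mm).
τ_max = 16·367300/(π·(0.206)³) = 2.140×10^8 Pa.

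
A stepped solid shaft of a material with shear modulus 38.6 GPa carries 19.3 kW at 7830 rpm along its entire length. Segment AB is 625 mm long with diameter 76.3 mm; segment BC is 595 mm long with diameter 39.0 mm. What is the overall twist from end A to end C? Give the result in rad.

ω = 2π·7830/60 = 820.0 rad/s, so T = P/ω = 19.3×10³ / 820.0 = 23.54 N·m.
J_AB = π(0.0763)⁴/32 = 3.33×10^-6 m⁴; J_BC = π(0.0390)⁴/32 = 2.27×10^-7 m⁴.
θ = (T/G)·Σ L_i/J_i = (23.54/38.6×10⁹)·(0.625/3.33×10^-6 + 0.595/2.27×10^-7) = 1.712×10^-3 rad.

0.00171 rad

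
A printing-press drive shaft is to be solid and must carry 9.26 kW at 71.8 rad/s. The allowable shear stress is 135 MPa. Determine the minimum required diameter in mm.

16.9 mm

ω = 71.8 rad/s, so T = P/ω = 9.26×10³ / 71.80 = 129.0 N·m.
For a solid shaft τ_max = 16T/(πd³), so d = (16T/(π τ_allow))^(1/3) = (16·129.0/(π·1.35×10^8))^(1/3) = 0.01694 m.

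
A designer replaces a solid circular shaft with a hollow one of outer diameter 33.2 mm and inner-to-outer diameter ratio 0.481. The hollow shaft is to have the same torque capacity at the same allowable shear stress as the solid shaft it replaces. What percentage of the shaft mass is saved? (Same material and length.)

Equal τ_max and T ⇒ the solid shaft needs d_s³ = d_o³(1−k⁴), so d_s = 33.2·(1−0.481⁴)^(1/3) = 32.60 mm.
Area ratio A_h/A_s = d_o²(1−k²)/d_s² = (1−k²)/(1−k⁴)^(2/3) = 0.7974.
Mass saving = 1 − 0.7974 = 20.3 %.

20.3 %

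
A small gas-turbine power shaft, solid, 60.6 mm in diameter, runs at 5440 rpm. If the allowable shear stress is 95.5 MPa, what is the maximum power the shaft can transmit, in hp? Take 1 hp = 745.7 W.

3190 hp

J = πd⁴/32 = π(0.0606)⁴/32 = 1.324×10^-6 m⁴.
T_max = τ_allow·J/r = 9.55×10^7 × 1.324×10^-6 / 0.0303 = 4173 N·m.
ω = 2π·5440/60 = 569.7 rad/s, so P_max = T_max·ω = 2.377×10^6 W.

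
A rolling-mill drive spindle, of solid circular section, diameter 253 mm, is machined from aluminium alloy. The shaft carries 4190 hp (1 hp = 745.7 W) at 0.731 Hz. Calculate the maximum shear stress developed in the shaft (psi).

31000 psi

ω = 2π·0.731 = 4.593 rad/s, so T = P/ω = 4190×745.7 / 4.593 = 680300 N·m.
J = πd⁴/32 = π(0.253)⁴/32 = 4.022×10^-4 m⁴.
τ_max = T·r/J = 680300 × 0.127 / 4.022×10^-4 = 2.139×10^8 Pa.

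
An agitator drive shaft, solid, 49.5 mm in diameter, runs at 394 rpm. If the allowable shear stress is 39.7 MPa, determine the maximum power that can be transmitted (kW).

39.0 kW

J = πd⁴/32 = π(0.0495)⁴/32 = 5.894×10^-7 m⁴.
T_max = τ_allow·J/r = 3.97×10^7 × 5.894×10^-7 / 0.0248 = 945.4 N·m.
ω = 2π·394/60 = 41.26 rad/s, so P_max = T_max·ω = 3.901×10^4 W.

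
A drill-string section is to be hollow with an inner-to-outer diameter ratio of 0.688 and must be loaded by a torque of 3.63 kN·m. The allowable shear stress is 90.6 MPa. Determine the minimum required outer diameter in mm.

64.1 mm

For a hollow shaft with d_i/d_o = 0.688: τ_max = 16T/(π d_o³ (1−k⁴)), so d_o = [16T/(π τ_allow (1−k⁴))]^(1/3) = [16·3630/(π·9.06×10^7·0.7759)]^(1/3) = 0.06407 m.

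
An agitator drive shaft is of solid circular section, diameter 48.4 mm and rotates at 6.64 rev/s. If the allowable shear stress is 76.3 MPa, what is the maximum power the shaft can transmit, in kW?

70.9 kW

J = πd⁴/32 = π(0.0484)⁴/32 = 5.387×10^-7 m⁴.
T_max = τ_allow·J/r = 7.63×10^7 × 5.387×10^-7 / 0.0242 = 1699 N·m.
ω = 2π·6.64 = 41.72 rad/s, so P_max = T_max·ω = 7.087×10^4 W.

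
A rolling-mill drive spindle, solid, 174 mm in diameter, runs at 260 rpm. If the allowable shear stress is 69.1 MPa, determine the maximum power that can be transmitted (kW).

1950 kW

J = πd⁴/32 = π(0.174)⁴/32 = 8.999×10^-5 m⁴.
T_max = τ_allow·J/r = 6.91×10^7 × 8.999×10^-5 / 0.0870 = 71480 N·m.
ω = 2π·260/60 = 27.23 rad/s, so P_max = T_max·ω = 1.946×10^6 W.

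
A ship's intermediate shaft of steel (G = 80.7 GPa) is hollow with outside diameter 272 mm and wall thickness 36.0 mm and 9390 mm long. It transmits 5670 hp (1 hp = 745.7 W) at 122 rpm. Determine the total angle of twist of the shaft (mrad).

ω = 2π·122/60 = 12.78 rad/s, so T = P/ω = 5670×745.7 / 12.78 = 330900 N·m.
J = π(d_o⁴ − d_i⁴)/32 = π(0.272⁴ − 0.200⁴)/32 = 3.803×10^-4 m⁴.
θ = T·L/(G·J) = 330900 × 9.39 / (80.7×10⁹ × 3.803×10^-4) = 0.1013 rad.

101 mrad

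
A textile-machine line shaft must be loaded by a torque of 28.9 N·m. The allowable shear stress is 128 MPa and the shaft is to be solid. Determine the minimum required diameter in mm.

10.5 mm

For a solid shaft τ_max = 16T/(πd³), so d = (16T/(π τ_allow))^(1/3) = (16·28.90/(π·1.28×10^8))^(1/3) = 0.01048 m.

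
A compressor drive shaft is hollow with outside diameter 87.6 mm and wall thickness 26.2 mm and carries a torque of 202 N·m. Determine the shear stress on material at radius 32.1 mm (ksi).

J = π(d_o⁴ − d_i⁴)/32 = π(0.0876⁴ − 0.0352⁴)/32 = 5.630×10^-6 m⁴.
Shear stress varies linearly with radius: τ = T·r/J = 202.0 × 0.0321 / 5.630×10^-6 = 1.152×10^6 Pa.

0.167 ksi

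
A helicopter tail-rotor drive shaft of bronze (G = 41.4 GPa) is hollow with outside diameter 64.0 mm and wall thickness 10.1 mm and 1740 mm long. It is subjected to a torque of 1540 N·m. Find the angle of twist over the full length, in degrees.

2.88°

J = π(d_o⁴ − d_i⁴)/32 = π(0.0640⁴ − 0.0438⁴)/32 = 1.286×10^-6 m⁴.
θ = T·L/(G·J) = 1540 × 1.74 / (41.4×10⁹ × 1.286×10^-6) = 0.05034 rad.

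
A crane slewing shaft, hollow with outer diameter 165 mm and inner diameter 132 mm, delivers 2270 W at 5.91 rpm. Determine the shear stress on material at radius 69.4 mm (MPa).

ω = 2π·5.91/60 = 0.6189 rad/s, so T = P/ω = 2270 / 0.6189 = 3668 N·m.
J = π(d_o⁴ − d_i⁴)/32 = π(0.165⁴ − 0.132⁴)/32 = 4.296×10^-5 m⁴.
Shear stress varies linearly with radius: τ = T·r/J = 3668 × 0.0694 / 4.296×10^-5 = 5.925×10^6 Pa.

5.92 MPa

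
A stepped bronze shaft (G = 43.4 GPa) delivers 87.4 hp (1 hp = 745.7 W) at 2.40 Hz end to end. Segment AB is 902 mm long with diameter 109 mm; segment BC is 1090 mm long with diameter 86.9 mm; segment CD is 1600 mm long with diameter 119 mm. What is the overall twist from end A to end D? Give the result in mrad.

ω = 2π·2.40 = 15.08 rad/s, so T = P/ω = 87.4×745.7 / 15.08 = 4322 N·m.
J_AB = π(0.109)⁴/32 = 1.39×10^-5 m⁴; J_BC = π(0.0869)⁴/32 = 5.60×10^-6 m⁴; J_CD = π(0.119)⁴/32 = 1.97×10^-5 m⁴.
θ = (T/G)·Σ L_i/J_i = (4322/43.4×10⁹)·(0.902/1.39×10^-5 + 1.09/5.60×10^-6 + 1.60/1.97×10^-5) = 0.03396 rad.

34.0 mrad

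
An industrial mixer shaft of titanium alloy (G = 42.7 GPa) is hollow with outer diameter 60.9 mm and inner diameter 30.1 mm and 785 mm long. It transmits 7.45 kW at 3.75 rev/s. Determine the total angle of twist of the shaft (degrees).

ω = 2π·3.75 = 23.56 rad/s, so T = P/ω = 7.45×10³ / 23.56 = 316.2 N·m.
J = π(d_o⁴ − d_i⁴)/32 = π(0.0609⁴ − 0.0301⁴)/32 = 1.270×10^-6 m⁴.
θ = T·L/(G·J) = 316.2 × 0.785 / (42.7×10⁹ × 1.270×10^-6) = 4.578×10^-3 rad.

0.262°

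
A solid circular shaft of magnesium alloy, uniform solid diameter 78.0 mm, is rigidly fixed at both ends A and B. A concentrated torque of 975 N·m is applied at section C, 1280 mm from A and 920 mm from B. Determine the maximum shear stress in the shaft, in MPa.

With uniform GJ and both ends fixed, compatibility θ_AC = θ_CB gives T_A·a = T_B·b, together with T_A + T_B = T₀.
T_A = T₀·b/(a+b) = 975.0·920/2200 = 407.7 N·m; T_B = 567.3 N·m.
τ in each portion: τ_AC = 4.38×10^6 Pa, τ_CB = 6.09×10^6 Pa; maximum is in CB.
τ_max = T_CB·r/J = 567.3·0.0390/3.63×10^-6 = 6.088×10^6 Pa.

6.09 MPa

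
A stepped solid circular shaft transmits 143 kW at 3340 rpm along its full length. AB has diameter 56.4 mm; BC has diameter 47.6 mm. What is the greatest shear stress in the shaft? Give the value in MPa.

ω = 2π·3340/60 = 349.8 rad/s, so T = P/ω = 143×10³ / 349.8 = 408.8 N·m.
Under the same torque, τ_max = 16T/(πd³) is largest where d is smallest — segment BC (d = 47.6 mm).
τ_max = 16·408.8/(π·(0.0476)³) = 1.931×10^7 Pa.

19.3 MPa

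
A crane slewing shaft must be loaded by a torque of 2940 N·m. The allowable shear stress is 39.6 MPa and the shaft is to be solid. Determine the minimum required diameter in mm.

72.3 mm

For a solid shaft τ_max = 16T/(πd³), so d = (16T/(π τ_allow))^(1/3) = (16·2940/(π·3.96×10^7))^(1/3) = 0.07231 m.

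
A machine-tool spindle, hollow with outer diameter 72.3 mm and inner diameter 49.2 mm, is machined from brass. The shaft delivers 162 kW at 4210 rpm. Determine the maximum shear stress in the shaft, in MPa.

ω = 2π·4210/60 = 440.9 rad/s, so T = P/ω = 162×10³ / 440.9 = 367.5 N·m.
J = π(d_o⁴ − d_i⁴)/32 = π(0.0723⁴ − 0.0492⁴)/32 = 2.107×10^-6 m⁴.
τ_max = T·r/J = 367.5 × 0.0362 / 2.107×10^-6 = 6.303×10^6 Pa.

6.30 MPa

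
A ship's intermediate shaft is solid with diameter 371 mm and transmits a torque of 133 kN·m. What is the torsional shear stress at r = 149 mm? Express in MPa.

J = πd⁴/32 = π(0.371)⁴/32 = 1.860×10^-3 m⁴.
Shear stress varies linearly with radius: τ = T·r/J = 133000 × 0.149 / 1.860×10^-3 = 1.065×10^7 Pa.

10.7 MPa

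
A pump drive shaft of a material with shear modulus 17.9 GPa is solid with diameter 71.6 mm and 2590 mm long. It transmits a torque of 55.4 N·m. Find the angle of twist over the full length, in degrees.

J = πd⁴/32 = π(0.0716)⁴/32 = 2.580×10^-6 m⁴.
θ = T·L/(G·J) = 55.40 × 2.59 / (17.9×10⁹ × 2.580×10^-6) = 3.107×10^-3 rad.

0.178°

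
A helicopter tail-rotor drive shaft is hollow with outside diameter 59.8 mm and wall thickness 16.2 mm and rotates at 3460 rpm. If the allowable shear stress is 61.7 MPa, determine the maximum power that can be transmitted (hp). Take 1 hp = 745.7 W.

1200 hp

J = π(d_o⁴ − d_i⁴)/32 = π(0.0598⁴ − 0.0274⁴)/32 = 1.200×10^-6 m⁴.
T_max = τ_allow·J/r = 6.17×10^7 × 1.200×10^-6 / 0.0299 = 2477 N·m.
ω = 2π·3460/60 = 362.3 rad/s, so P_max = T_max·ω = 8.973×10^5 W.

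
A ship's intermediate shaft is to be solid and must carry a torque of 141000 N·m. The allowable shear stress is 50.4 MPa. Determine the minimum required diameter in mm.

242 mm

For a solid shaft τ_max = 16T/(πd³), so d = (16T/(π τ_allow))^(1/3) = (16·141000/(π·5.04×10^7))^(1/3) = 0.2424 m.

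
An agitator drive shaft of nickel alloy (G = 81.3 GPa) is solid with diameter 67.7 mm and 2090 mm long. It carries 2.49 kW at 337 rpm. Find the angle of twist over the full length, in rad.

ω = 2π·337/60 = 35.29 rad/s, so T = P/ω = 2.49×10³ / 35.29 = 70.56 N·m.
J = πd⁴/32 = π(0.0677)⁴/32 = 2.062×10^-6 m⁴.
θ = T·L/(G·J) = 70.56 × 2.09 / (81.3×10⁹ × 2.062×10^-6) = 8.795×10^-4 rad.

8.80e-4 rad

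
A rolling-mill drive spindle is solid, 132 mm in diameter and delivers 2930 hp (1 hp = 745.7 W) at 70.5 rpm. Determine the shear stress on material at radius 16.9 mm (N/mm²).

168 N/mm²

ω = 2π·70.5/60 = 7.383 rad/s, so T = P/ω = 2930×745.7 / 7.383 = 295900 N·m.
J = πd⁴/32 = π(0.132)⁴/32 = 2.981×10^-5 m⁴.
Shear stress varies linearly with radius: τ = T·r/J = 295900 × 0.0169 / 2.981×10^-5 = 1.678×10^8 Pa.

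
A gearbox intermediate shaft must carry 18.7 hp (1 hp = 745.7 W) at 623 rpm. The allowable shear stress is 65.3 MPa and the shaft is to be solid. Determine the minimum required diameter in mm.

ω = 2π·623/60 = 65.24 rad/s, so T = P/ω = 18.7×745.7 / 65.24 = 213.7 N·m.
For a solid shaft τ_max = 16T/(πd³), so d = (16T/(π τ_allow))^(1/3) = (16·213.7/(π·6.53×10^7))^(1/3) = 0.02555 m.

25.5 mm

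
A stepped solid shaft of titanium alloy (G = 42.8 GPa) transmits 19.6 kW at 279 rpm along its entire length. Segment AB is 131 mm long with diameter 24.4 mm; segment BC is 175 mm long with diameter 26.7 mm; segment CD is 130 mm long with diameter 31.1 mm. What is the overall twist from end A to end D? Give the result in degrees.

ω = 2π·279/60 = 29.22 rad/s, so T = P/ω = 19.6×10³ / 29.22 = 670.8 N·m.
J_AB = π(0.0244)⁴/32 = 3.48×10^-8 m⁴; J_BC = π(0.0267)⁴/32 = 4.99×10^-8 m⁴; J_CD = π(0.0311)⁴/32 = 9.18×10^-8 m⁴.
θ = (T/G)·Σ L_i/J_i = (670.8/42.8×10⁹)·(0.131/3.48×10^-8 + 0.175/4.99×10^-8 + 0.130/9.18×10^-8) = 0.1362 rad.

7.80°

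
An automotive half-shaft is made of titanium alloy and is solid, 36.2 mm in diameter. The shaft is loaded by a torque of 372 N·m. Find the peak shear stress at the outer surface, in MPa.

J = πd⁴/32 = π(0.0362)⁴/32 = 1.686×10^-7 m⁴.
τ_max = T·r/J = 372.0 × 0.0181 / 1.686×10^-7 = 3.994×10^7 Pa.

39.9 MPa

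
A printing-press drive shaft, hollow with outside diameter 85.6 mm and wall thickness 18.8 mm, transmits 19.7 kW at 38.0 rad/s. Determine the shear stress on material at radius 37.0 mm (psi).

ω = 38.0 rad/s, so T = P/ω = 19.7×10³ / 38.00 = 518.4 N·m.
J = π(d_o⁴ − d_i⁴)/32 = π(0.0856⁴ − 0.0480⁴)/32 = 4.750×10^-6 m⁴.
Shear stress varies linearly with radius: τ = T·r/J = 518.4 × 0.0370 / 4.750×10^-6 = 4.038×10^6 Pa.

586 psi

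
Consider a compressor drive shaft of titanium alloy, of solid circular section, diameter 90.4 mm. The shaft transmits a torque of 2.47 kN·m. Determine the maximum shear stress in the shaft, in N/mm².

J = πd⁴/32 = π(0.0904)⁴/32 = 6.557×10^-6 m⁴.
τ_max = T·r/J = 2470 × 0.0452 / 6.557×10^-6 = 1.703×10^7 Pa.

17.0 N/mm²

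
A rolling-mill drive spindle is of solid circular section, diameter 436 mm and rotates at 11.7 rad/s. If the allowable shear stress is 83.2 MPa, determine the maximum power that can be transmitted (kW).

15800 kW

J = πd⁴/32 = π(0.436)⁴/32 = 3.548×10^-3 m⁴.
T_max = τ_allow·J/r = 8.32×10^7 × 3.548×10^-3 / 0.218 = 1.354e6 N·m.
ω = 11.7 rad/s, so P_max = T_max·ω = 1.584×10^7 W.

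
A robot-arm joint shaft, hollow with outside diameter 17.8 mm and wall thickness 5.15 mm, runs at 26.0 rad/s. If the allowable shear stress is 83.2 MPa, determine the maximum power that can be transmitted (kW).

J = π(d_o⁴ − d_i⁴)/32 = π(0.0178⁴ − 0.00750⁴)/32 = 9.545×10^-9 m⁴.
T_max = τ_allow·J/r = 8.32×10^7 × 9.545×10^-9 / 0.00890 = 89.23 N·m.
ω = 26.0 rad/s, so P_max = T_max·ω = 2320 W.

2.32 kW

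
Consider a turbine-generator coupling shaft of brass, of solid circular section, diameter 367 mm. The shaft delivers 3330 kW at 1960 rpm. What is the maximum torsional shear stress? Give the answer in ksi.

ω = 2π·1960/60 = 205.3 rad/s, so T = P/ω = 3330×10³ / 205.3 = 16220 N·m.
J = πd⁴/32 = π(0.367)⁴/32 = 1.781×10^-3 m⁴.
τ_max = T·r/J = 16220 × 0.183 / 1.781×10^-3 = 1.672×10^6 Pa.

0.242 ksi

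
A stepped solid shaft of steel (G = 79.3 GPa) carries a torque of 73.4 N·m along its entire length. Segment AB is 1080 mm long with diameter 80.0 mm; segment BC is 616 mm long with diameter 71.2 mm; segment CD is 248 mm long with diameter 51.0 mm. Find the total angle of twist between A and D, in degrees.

J_AB = π(0.0800)⁴/32 = 4.02×10^-6 m⁴; J_BC = π(0.0712)⁴/32 = 2.52×10^-6 m⁴; J_CD = π(0.0510)⁴/32 = 6.64×10^-7 m⁴.
θ = (T/G)·Σ L_i/J_i = (73.40/79.3×10⁹)·(1.08/4.02×10^-6 + 0.616/2.52×10^-6 + 0.248/6.64×10^-7) = 8.202×10^-4 rad.

0.0470°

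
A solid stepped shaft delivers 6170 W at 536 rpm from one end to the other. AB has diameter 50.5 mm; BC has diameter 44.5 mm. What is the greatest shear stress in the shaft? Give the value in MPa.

6.35 MPa

ω = 2π·536/60 = 56.13 rad/s, so T = P/ω = 6170 / 56.13 = 109.9 N·m.
Under the same torque, τ_max = 16T/(πd³) is largest where d is smallest — segment BC (d = 44.5 mm).
τ_max = 16·109.9/(π·(0.0445)³) = 6.353×10^6 Pa.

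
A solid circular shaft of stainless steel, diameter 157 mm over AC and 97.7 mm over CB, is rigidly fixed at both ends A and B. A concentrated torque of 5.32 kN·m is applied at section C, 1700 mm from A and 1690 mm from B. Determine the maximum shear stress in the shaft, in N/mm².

6.08 N/mm²

Compatibility: T_A·a/J_AC = T_B·b/J_CB with T_A + T_B = T₀.
J_AC = 5.96×10^-5 m⁴, J_CB = 8.94×10^-6 m⁴, so T_A = T₀·(J_AC/a)/((J_AC/a)+(J_CB/b)) = 4623 N·m, T_B = 697.3 N·m.
τ in each portion: τ_AC = 6.08×10^6 Pa, τ_CB = 3.81×10^6 Pa; maximum is in AC.
τ_max = T_AC·r/J = 4623·0.0785/5.96×10^-5 = 6.084×10^6 Pa.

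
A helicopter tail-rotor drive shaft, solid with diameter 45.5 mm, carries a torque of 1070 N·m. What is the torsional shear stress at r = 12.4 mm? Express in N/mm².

31.5 N/mm²

J = πd⁴/32 = π(0.0455)⁴/32 = 4.208×10^-7 m⁴.
Shear stress varies linearly with radius: τ = T·r/J = 1070 × 0.0124 / 4.208×10^-7 = 3.153×10^7 Pa.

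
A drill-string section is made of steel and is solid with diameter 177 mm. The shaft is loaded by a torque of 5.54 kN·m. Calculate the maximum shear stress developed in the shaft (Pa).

5.09e6 Pa

J = πd⁴/32 = π(0.177)⁴/32 = 9.636×10^-5 m⁴.
τ_max = T·r/J = 5540 × 0.0885 / 9.636×10^-5 = 5.088×10^6 Pa.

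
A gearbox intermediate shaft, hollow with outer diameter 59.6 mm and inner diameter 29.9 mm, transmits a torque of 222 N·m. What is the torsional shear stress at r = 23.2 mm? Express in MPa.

4.44 MPa

J = π(d_o⁴ − d_i⁴)/32 = π(0.0596⁴ − 0.0299⁴)/32 = 1.160×10^-6 m⁴.
Shear stress varies linearly with radius: τ = T·r/J = 222.0 × 0.0232 / 1.160×10^-6 = 4.439×10^6 Pa.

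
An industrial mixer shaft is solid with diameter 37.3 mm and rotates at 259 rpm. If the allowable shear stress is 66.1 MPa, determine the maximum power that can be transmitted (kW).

J = πd⁴/32 = π(0.0373)⁴/32 = 1.900×10^-7 m⁴.
T_max = τ_allow·J/r = 6.61×10^7 × 1.900×10^-7 / 0.0186 = 673.5 N·m.
ω = 2π·259/60 = 27.12 rad/s, so P_max = T_max·ω = 1.827×10^4 W.

18.3 kW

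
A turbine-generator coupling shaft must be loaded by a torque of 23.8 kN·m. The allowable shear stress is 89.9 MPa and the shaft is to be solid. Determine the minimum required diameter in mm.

110 mm

For a solid shaft τ_max = 16T/(πd³), so d = (16T/(π τ_allow))^(1/3) = (16·23800/(π·8.99×10^7))^(1/3) = 0.1105 m.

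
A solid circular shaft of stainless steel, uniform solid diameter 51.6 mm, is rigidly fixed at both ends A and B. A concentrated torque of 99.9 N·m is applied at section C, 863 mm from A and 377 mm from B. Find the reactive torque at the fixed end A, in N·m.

30.4 N·m

With uniform GJ and both ends fixed, compatibility θ_AC = θ_CB gives T_A·a = T_B·b, together with T_A + T_B = T₀.
T_A = T₀·b/(a+b) = 99.90·377/1240 = 30.37 N·m; T_B = 69.53 N·m.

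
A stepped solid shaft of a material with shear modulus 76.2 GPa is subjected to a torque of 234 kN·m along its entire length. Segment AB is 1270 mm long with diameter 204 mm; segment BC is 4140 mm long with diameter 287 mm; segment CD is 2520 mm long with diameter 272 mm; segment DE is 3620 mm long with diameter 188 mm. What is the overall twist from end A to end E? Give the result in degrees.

8.43°

J_AB = π(0.204)⁴/32 = 1.70×10^-4 m⁴; J_BC = π(0.287)⁴/32 = 6.66×10^-4 m⁴; J_CD = π(0.272)⁴/32 = 5.37×10^-4 m⁴; J_DE = π(0.188)⁴/32 = 1.23×10^-4 m⁴.
θ = (T/G)·Σ L_i/J_i = (234000/76.2×10⁹)·(1.27/1.70×10^-4 + 4.14/6.66×10^-4 + 2.52/5.37×10^-4 + 3.62/1.23×10^-4) = 0.1471 rad.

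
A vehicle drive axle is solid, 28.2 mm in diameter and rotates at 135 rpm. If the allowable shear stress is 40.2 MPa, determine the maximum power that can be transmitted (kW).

J = πd⁴/32 = π(0.0282)⁴/32 = 6.209×10^-8 m⁴.
T_max = τ_allow·J/r = 4.02×10^7 × 6.209×10^-8 / 0.0141 = 177.0 N·m.
ω = 2π·135/60 = 14.14 rad/s, so P_max = T_max·ω = 2502 W.

2.50 kW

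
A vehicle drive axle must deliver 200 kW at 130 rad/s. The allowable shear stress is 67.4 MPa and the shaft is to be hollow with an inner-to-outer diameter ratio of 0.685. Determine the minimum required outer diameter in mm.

53.0 mm

ω = 130 rad/s, so T = P/ω = 200×10³ / 130.0 = 1538 N·m.
For a hollow shaft with d_i/d_o = 0.685: τ_max = 16T/(π d_o³ (1−k⁴)), so d_o = [16T/(π τ_allow (1−k⁴))]^(1/3) = [16·1538/(π·6.74×10^7·0.7798)]^(1/3) = 0.05302 m.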